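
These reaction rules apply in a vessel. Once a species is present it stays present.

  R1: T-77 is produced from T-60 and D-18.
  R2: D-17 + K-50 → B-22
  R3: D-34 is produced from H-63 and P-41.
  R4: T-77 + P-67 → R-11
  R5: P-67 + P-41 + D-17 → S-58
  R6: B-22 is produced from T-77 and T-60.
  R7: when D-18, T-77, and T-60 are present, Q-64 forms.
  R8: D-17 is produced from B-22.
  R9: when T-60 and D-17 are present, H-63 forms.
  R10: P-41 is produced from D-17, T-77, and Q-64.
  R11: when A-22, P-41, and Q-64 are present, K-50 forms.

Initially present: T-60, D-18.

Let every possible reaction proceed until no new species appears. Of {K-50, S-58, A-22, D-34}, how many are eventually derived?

T-60 and D-18 present → T-77 forms (R1).
D-18, T-77, and T-60 present → Q-64 forms (R7).
T-77 and T-60 present → B-22 forms (R6).
B-22 present → D-17 forms (R8).
D-17, T-77, and Q-64 present → P-41 forms (R10).
T-60 and D-17 present → H-63 forms (R9).
H-63 and P-41 present → D-34 forms (R3).
K-50 would need A-22, P-41, and Q-64 (R11), but A-22 never forms.
S-58 would need P-67, P-41, and D-17 (R5), but P-67 never forms.
No rule produces A-22, and it is not given.
D-34: reached.
Reached: D-34 — 1 of the 4.

1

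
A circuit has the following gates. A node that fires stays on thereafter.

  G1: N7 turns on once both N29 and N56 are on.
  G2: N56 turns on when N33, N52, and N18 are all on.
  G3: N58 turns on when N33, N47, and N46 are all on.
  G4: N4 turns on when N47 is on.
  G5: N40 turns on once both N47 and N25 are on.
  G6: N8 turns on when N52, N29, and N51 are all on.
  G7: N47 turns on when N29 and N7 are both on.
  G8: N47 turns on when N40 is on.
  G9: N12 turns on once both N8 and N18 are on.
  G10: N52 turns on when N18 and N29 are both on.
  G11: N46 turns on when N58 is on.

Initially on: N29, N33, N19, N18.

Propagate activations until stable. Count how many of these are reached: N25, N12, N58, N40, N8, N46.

0

No rule produces N25, and it is not given.
N12 would need N8 and N18 (G9), but N8 never turns on.
N58 would need N33, N47, and N46 (G3), but N46 never turns on.
N40 would need N47 and N25 (G5), but N25 never turns on.
N8 would need N52, N29, and N51 (G6), but N51 never turns on.
N46 would need N58 (G11), but N58 never turns on.
None of the 6 are reached.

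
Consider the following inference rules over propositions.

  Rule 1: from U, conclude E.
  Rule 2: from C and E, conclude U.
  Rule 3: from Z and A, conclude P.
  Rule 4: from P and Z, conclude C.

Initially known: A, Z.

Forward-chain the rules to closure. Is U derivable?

No

U would need C and E (Rule 2), but E is never established.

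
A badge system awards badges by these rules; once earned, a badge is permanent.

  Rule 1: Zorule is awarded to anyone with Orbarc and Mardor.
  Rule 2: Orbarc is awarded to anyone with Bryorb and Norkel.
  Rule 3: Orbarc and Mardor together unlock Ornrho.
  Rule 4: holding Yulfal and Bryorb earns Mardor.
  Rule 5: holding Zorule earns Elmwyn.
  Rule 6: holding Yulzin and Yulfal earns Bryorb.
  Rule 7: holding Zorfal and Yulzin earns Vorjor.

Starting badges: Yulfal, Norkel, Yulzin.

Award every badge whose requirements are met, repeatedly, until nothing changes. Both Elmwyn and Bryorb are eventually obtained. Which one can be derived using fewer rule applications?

Bryorb

Bryorb: With Yulzin and Yulfal, Bryorb is earned (Rule 6). [1 rule application]
Elmwyn: With Yulzin and Yulfal, Bryorb is earned (Rule 6). With Yulfal and Bryorb, Mardor is earned (Rule 4). With Bryorb and Norkel, Orbarc is earned (Rule 2). With Orbarc and Mardor, Zorule is earned (Rule 1). With Zorule, Elmwyn is earned (Rule 5). [5 rule applications]
Bryorb needs fewer.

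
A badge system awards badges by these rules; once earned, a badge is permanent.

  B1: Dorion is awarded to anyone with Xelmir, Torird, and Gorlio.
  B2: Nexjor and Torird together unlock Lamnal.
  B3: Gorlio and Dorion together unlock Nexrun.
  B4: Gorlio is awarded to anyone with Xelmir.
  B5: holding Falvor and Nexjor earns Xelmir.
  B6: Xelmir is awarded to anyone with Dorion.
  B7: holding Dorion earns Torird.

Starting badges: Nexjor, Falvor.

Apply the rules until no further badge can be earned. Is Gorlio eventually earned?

With Falvor and Nexjor, Xelmir is earned (B5).
With Xelmir, Gorlio is earned (B4).

Yes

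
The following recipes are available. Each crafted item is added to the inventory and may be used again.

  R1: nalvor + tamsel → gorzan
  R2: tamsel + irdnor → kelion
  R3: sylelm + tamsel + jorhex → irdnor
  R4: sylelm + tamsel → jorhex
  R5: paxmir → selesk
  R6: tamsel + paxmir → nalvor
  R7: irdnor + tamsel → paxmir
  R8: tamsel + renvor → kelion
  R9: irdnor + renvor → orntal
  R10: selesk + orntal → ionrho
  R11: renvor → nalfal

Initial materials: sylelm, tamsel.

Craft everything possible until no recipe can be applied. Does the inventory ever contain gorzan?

Yes

sylelm + tamsel → jorhex (R4).
sylelm + tamsel + jorhex → irdnor (R3).
irdnor + tamsel → paxmir (R7).
Using R6, tamsel and paxmir make nalvor.
nalvor + tamsel → gorzan (R1).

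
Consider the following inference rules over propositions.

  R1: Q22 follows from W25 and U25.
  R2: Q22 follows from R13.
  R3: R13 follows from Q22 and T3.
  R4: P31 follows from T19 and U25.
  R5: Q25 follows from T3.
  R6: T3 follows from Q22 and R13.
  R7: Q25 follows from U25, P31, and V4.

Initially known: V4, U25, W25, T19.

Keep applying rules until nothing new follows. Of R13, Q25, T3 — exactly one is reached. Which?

Q25

From T19 and U25, R4 gives P31.
U25, P31, and V4 hold, so Q25 follows (R7).
T3 would need Q22 and R13 (R6), but R13 is never established. R13 would need Q22 and T3 (R3), but T3 is never established.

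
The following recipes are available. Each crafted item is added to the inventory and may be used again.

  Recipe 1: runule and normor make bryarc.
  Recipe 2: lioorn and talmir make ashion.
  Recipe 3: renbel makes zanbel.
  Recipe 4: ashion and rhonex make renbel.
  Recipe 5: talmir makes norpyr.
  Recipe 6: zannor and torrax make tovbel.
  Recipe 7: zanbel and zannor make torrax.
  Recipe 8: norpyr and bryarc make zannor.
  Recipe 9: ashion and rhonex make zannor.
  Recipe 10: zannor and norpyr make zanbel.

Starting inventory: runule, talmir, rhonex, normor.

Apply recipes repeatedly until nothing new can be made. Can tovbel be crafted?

Yes

runule and normor → bryarc (Recipe 1).
talmir → norpyr (Recipe 5).
Using Recipe 8, norpyr and bryarc make zannor.
Using Recipe 10, zannor and norpyr make zanbel.
zanbel and zannor → torrax (Recipe 7).
zannor and torrax → tovbel (Recipe 6).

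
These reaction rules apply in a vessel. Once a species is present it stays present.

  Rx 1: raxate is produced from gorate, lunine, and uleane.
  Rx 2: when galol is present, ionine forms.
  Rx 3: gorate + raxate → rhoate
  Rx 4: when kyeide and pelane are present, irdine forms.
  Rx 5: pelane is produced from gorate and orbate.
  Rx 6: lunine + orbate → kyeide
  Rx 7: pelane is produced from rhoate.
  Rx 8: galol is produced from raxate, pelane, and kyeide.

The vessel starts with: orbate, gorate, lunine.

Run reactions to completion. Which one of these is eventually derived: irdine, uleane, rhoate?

irdine

gorate and orbate present → pelane forms (Rx 5).
lunine and orbate present → kyeide forms (Rx 6).
kyeide and pelane present → irdine forms (Rx 4).
rhoate would need gorate and raxate (Rx 3), but raxate never forms. No rule produces uleane, and it is not given.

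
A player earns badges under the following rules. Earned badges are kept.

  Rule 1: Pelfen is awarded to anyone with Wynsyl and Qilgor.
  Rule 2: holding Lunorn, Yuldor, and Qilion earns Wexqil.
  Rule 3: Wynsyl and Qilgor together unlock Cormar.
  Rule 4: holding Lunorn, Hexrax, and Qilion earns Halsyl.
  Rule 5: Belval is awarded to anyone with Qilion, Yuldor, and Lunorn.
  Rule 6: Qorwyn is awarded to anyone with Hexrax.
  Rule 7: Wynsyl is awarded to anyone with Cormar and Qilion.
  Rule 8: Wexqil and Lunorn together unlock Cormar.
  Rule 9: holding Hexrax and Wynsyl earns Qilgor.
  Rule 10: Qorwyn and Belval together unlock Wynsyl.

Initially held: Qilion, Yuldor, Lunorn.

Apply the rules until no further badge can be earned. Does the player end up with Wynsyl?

Yes

With Lunorn, Yuldor, and Qilion, Wexqil is earned (Rule 2).
With Wexqil and Lunorn, Cormar is earned (Rule 8).
With Cormar and Qilion, Wynsyl is earned (Rule 7).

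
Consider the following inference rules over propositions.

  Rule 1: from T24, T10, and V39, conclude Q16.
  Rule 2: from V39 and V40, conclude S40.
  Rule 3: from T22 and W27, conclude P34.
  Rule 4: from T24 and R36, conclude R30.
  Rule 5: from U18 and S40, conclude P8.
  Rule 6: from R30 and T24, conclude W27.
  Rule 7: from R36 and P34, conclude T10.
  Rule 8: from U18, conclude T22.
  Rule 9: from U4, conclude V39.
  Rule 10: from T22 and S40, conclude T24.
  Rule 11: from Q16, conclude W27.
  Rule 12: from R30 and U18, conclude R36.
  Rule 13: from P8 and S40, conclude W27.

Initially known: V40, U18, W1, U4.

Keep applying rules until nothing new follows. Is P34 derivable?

Yes

From U4, Rule 9 gives V39.
From U18, Rule 8 gives T22.
From V39 and V40, Rule 2 gives S40.
From U18 and S40, Rule 5 gives P8.
P8 and S40 hold, so W27 follows (Rule 13).
From T22 and W27, Rule 3 gives P34.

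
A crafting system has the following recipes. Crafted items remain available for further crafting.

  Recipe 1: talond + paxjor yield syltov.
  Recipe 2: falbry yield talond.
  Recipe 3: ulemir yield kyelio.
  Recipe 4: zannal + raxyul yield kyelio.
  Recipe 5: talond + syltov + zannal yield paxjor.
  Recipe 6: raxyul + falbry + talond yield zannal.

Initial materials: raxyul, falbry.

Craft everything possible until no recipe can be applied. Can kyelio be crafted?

falbry → talond (Recipe 2).
Using Recipe 6, raxyul, falbry, and talond make zannal.
zannal + raxyul → kyelio (Recipe 4).

Yes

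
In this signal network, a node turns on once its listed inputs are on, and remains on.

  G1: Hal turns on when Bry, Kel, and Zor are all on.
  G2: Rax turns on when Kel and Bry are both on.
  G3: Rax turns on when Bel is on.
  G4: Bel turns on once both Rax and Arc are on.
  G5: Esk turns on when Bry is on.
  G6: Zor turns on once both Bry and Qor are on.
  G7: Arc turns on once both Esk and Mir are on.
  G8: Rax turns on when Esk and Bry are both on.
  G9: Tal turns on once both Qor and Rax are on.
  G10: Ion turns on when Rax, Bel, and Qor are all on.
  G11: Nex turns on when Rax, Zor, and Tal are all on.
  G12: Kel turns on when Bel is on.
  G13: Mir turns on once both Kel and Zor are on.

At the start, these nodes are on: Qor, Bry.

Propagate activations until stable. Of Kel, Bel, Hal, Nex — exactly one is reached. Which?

Bry and Qor are on, so Zor turns on (G6).
G5: Bry on → Esk on.
Esk and Bry are on, so Rax turns on (G8).
G9: Qor and Rax on → Tal on.
G11: Rax, Zor, and Tal on → Nex on.
Hal would need Bry, Kel, and Zor (G1), but Kel never turns on. Bel would need Rax and Arc (G4), but Arc never turns on. Kel would need Bel (G12), but Bel never turns on.

Nex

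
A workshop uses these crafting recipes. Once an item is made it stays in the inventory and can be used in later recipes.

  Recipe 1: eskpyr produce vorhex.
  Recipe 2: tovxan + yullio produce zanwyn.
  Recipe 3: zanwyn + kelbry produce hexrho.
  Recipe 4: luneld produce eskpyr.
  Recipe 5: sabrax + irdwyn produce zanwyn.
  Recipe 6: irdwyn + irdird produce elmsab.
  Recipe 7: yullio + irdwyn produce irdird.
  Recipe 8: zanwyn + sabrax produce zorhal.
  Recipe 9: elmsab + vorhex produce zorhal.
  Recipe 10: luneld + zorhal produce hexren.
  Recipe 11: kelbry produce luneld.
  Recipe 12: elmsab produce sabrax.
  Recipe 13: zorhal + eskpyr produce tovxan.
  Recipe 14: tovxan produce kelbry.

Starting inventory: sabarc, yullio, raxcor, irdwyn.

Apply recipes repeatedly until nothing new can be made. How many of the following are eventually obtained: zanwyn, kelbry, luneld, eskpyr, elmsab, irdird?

3

yullio + irdwyn → irdird (Recipe 7).
irdwyn + irdird → elmsab (Recipe 6).
elmsab → sabrax (Recipe 12).
sabrax + irdwyn → zanwyn (Recipe 5).
zanwyn: reached.
kelbry would need tovxan (Recipe 14), but tovxan is never obtained.
luneld would need kelbry (Recipe 11), but kelbry is never obtained.
eskpyr would need luneld (Recipe 4), but luneld is never obtained.
elmsab: reached.
irdird: reached.
Reached: zanwyn, elmsab, and irdird — 3 of the 6.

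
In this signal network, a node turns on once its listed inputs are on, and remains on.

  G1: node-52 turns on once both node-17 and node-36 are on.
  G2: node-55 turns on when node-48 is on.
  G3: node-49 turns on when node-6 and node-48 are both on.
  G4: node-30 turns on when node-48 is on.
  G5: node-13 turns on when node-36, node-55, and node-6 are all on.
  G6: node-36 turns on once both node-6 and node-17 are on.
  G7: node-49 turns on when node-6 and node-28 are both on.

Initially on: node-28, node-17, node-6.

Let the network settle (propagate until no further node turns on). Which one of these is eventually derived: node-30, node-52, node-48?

node-6 and node-17 are on, so node-36 turns on (G6).
node-17 and node-36 are on, so node-52 turns on (G1).
node-30 would need node-48 (G4), but node-48 never turns on. No rule produces node-48, and it is not given.

node-52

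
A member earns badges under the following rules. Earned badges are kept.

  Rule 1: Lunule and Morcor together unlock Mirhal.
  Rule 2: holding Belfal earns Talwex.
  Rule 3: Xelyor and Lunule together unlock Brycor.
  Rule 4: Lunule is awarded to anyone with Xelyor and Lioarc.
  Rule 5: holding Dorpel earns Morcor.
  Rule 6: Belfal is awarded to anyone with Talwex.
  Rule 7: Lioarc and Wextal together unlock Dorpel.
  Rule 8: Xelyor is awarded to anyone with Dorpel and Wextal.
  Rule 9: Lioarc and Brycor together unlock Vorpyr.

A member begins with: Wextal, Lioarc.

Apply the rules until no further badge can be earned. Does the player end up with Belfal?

No

Belfal would need Talwex (Rule 6), but Talwex is never earned.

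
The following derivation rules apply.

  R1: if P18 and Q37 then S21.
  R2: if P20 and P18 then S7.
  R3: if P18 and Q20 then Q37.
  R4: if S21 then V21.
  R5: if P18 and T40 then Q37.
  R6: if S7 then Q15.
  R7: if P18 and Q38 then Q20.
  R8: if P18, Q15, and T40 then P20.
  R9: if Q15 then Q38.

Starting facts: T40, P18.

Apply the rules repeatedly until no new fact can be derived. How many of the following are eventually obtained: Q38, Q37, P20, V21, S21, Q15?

P18 and T40 hold, so Q37 follows (R5).
From P18 and Q37, R1 gives S21.
From S21, R4 gives V21.
Q38 would need Q15 (R9), but Q15 is never established.
Q37: reached.
P20 would need P18, Q15, and T40 (R8), but Q15 is never established.
V21: reached.
S21: reached.
Q15 would need S7 (R6), but S7 is never established.
Reached: Q37, V21, and S21 — 3 of the 6.

3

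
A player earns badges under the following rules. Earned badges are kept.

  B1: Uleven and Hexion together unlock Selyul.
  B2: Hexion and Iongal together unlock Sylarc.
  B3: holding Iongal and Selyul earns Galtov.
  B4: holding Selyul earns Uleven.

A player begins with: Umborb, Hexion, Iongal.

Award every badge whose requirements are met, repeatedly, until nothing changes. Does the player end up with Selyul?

No

Selyul would need Uleven and Hexion (B1), but Uleven is never earned.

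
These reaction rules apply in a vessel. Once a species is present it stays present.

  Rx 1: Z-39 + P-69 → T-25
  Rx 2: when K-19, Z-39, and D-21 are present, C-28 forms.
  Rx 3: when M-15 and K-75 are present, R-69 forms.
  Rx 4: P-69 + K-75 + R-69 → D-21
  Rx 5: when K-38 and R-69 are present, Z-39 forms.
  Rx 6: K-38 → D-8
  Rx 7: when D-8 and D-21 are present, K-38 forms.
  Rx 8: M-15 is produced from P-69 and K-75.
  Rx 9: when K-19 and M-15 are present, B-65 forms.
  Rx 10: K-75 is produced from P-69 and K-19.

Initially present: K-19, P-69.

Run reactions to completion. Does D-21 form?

Yes

P-69 and K-19 present → K-75 forms (Rx 10).
P-69 and K-75 present → M-15 forms (Rx 8).
M-15 and K-75 present → R-69 forms (Rx 3).
P-69, K-75, and R-69 present → D-21 forms (Rx 4).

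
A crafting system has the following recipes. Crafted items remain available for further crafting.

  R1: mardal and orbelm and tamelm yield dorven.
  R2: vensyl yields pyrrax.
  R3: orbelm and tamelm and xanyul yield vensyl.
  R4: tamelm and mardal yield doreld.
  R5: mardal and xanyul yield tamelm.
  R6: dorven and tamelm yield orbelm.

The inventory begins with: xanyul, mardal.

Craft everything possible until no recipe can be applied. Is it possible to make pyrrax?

pyrrax would need vensyl (R2), but vensyl is never obtained.

No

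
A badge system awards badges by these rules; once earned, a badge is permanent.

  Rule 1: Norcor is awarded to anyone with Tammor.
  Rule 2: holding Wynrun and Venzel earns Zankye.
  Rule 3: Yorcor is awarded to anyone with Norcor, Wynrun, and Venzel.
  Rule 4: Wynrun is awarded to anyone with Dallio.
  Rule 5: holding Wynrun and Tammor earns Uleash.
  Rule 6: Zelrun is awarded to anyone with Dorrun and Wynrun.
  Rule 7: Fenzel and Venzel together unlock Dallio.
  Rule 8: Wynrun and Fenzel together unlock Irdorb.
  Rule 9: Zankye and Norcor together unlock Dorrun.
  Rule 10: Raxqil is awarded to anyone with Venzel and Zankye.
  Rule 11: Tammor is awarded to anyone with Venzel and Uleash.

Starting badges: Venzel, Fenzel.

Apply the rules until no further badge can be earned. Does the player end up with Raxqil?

With Fenzel and Venzel, Dallio is earned (Rule 7).
With Dallio, Wynrun is earned (Rule 4).
With Wynrun and Venzel, Zankye is earned (Rule 2).
With Venzel and Zankye, Raxqil is earned (Rule 10).

Yes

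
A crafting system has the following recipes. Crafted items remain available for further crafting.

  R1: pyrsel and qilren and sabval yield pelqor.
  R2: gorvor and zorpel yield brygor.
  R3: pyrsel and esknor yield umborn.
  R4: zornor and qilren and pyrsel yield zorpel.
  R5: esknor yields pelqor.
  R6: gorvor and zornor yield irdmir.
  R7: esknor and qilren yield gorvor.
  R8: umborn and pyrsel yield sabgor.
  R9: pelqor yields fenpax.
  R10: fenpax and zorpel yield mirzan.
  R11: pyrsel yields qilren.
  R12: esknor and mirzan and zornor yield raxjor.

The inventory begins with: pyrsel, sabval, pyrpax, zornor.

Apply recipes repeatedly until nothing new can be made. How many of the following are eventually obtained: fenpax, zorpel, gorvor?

2

pyrsel → qilren (R11).
zornor and qilren and pyrsel → zorpel (R4).
pyrsel and qilren and sabval → pelqor (R1).
pelqor → fenpax (R9).
fenpax: reached.
zorpel: reached.
gorvor would need esknor and qilren (R7), but esknor is never obtained.
Reached: fenpax and zorpel — 2 of the 3.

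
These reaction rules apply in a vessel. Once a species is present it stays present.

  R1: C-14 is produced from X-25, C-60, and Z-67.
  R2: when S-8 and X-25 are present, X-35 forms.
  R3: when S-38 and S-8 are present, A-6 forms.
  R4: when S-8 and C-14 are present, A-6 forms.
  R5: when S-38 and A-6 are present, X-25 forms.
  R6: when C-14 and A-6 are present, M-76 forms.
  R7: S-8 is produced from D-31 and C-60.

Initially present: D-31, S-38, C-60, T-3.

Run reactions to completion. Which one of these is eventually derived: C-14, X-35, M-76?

X-35

D-31 and C-60 present → S-8 forms (R7).
S-38 and S-8 present → A-6 forms (R3).
S-38 and A-6 present → X-25 forms (R5).
S-8 and X-25 present → X-35 forms (R2).
C-14 would need X-25, C-60, and Z-67 (R1), but Z-67 never forms. M-76 would need C-14 and A-6 (R6), but C-14 never forms.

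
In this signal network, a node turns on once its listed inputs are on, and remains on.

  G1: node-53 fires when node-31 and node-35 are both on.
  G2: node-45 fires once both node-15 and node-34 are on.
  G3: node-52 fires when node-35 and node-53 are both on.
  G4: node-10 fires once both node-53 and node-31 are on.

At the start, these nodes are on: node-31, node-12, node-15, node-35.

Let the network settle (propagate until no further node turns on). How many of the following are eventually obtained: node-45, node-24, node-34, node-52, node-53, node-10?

node-31 and node-35 are on, so node-53 fires (G1).
G3: node-35 and node-53 on → node-52 on.
G4: node-53 and node-31 on → node-10 on.
node-45 would need node-15 and node-34 (G2), but node-34 never turns on.
No rule produces node-24, and it is not given.
No rule produces node-34, and it is not given.
node-52: reached.
node-53: reached.
node-10: reached.
Reached: node-52, node-53, and node-10 — 3 of the 6.

3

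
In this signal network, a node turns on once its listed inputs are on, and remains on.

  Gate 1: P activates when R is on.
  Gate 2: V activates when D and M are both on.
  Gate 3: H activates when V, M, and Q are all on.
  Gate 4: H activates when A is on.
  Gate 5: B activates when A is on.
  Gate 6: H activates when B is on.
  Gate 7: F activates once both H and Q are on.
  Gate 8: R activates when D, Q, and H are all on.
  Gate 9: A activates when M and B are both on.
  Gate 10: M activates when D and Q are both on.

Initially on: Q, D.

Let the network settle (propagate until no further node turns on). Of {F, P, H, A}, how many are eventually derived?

Gate 10: D and Q on → M on.
Gate 2: D and M on → V on.
V, M, and Q are on, so H activates (Gate 3).
H and Q are on, so F activates (Gate 7).
Gate 8: D, Q, and H on → R on.
Gate 1: R on → P on.
F: reached.
P: reached.
H: reached.
A would need M and B (Gate 9), but B never turns on.
Reached: F, P, and H — 3 of the 4.

3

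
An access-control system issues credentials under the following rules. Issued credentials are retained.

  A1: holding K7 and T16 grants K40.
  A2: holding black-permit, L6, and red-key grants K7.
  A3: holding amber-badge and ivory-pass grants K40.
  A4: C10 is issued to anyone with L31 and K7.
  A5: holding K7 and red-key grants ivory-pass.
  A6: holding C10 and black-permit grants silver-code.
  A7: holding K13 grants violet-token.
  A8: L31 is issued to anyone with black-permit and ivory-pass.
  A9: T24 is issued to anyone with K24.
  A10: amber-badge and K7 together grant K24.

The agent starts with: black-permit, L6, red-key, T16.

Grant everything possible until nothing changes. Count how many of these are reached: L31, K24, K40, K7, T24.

3

Holding black-permit, L6, and red-key grants K7 (A2).
Holding K7 and red-key grants ivory-pass (A5).
Holding K7 and T16 grants K40 (A1).
Holding black-permit and ivory-pass grants L31 (A8).
L31: reached.
K24 would need amber-badge and K7 (A10), but amber-badge is never granted.
K40: reached.
K7: reached.
T24 would need K24 (A9), but K24 is never granted.
Reached: L31, K40, and K7 — 3 of the 5.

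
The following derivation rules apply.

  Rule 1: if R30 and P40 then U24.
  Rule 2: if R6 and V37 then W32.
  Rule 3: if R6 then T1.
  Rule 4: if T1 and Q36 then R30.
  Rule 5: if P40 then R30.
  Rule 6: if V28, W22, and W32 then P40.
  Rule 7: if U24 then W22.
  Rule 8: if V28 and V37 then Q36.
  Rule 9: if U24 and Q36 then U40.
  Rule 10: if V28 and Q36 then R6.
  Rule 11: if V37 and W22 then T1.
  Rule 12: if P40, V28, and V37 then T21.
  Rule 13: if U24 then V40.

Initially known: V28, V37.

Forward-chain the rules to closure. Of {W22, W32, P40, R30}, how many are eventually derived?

2

V28 and V37 hold, so Q36 follows (Rule 8).
From V28 and Q36, Rule 10 gives R6.
R6 and V37 hold, so W32 follows (Rule 2).
From R6, Rule 3 gives T1.
From T1 and Q36, Rule 4 gives R30.
W22 would need U24 (Rule 7), but U24 is never established.
W32: reached.
P40 would need V28, W22, and W32 (Rule 6), but W22 is never established.
R30: reached.
Reached: W32 and R30 — 2 of the 4.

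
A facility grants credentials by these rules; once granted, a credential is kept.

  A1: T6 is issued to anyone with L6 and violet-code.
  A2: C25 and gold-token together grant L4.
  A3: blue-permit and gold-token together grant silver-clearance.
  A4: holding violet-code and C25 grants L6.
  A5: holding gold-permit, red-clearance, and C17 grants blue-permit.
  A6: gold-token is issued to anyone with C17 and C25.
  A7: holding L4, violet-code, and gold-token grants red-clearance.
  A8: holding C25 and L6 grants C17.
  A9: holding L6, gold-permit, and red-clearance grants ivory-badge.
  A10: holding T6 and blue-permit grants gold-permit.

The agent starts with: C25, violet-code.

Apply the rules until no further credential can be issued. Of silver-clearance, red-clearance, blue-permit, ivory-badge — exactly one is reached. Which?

red-clearance

Holding violet-code and C25 grants L6 (A4).
Holding C25 and L6 grants C17 (A8).
Holding C17 and C25 grants gold-token (A6).
Holding C25 and gold-token grants L4 (A2).
Holding L4, violet-code, and gold-token grants red-clearance (A7).
ivory-badge would need L6, gold-permit, and red-clearance (A9), but gold-permit is never granted. silver-clearance would need blue-permit and gold-token (A3), but blue-permit is never granted. blue-permit would need gold-permit, red-clearance, and C17 (A5), but gold-permit is never granted.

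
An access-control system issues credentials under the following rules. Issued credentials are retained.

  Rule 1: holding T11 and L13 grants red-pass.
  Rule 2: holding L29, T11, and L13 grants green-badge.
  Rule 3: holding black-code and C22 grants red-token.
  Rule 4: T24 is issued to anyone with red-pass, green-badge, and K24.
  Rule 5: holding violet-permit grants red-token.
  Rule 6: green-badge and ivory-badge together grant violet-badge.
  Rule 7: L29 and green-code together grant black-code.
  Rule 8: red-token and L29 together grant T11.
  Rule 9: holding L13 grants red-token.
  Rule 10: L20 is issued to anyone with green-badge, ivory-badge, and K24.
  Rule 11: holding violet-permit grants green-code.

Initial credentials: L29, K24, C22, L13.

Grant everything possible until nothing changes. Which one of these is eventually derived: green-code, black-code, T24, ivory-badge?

Holding L13 grants red-token (Rule 9).
Holding red-token and L29 grants T11 (Rule 8).
Holding T11 and L13 grants red-pass (Rule 1).
Holding L29, T11, and L13 grants green-badge (Rule 2).
Holding red-pass, green-badge, and K24 grants T24 (Rule 4).
No rule produces ivory-badge, and it is not given. black-code would need L29 and green-code (Rule 7), but green-code is never granted. green-code would need violet-permit (Rule 11), but violet-permit is never granted.

T24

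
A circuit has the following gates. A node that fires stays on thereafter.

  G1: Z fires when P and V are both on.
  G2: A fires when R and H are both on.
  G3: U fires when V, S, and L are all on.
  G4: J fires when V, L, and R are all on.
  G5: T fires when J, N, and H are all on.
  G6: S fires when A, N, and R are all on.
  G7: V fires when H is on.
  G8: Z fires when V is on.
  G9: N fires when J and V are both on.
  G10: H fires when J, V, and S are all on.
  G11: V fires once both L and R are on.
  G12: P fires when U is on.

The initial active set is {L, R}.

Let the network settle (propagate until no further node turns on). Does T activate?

No

T would need J, N, and H (G5), but H never turns on.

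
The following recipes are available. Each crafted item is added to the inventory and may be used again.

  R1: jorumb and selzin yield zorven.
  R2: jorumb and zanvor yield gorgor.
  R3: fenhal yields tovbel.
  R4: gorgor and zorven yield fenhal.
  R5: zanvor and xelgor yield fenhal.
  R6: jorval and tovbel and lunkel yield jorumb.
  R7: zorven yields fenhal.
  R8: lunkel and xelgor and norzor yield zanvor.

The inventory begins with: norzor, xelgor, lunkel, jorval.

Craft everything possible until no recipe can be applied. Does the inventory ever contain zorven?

No

zorven would need jorumb and selzin (R1), but selzin is never obtained.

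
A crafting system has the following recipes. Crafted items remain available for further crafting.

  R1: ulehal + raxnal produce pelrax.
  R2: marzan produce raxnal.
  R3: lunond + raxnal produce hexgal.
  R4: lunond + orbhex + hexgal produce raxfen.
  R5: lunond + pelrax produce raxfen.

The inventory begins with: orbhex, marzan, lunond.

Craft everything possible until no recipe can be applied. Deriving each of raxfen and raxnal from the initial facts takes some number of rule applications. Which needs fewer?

raxnal

raxnal: marzan → raxnal (R2). [1 rule application]
raxfen: marzan → raxnal (R2). lunond + raxnal → hexgal (R3). lunond + orbhex + hexgal → raxfen (R4). [3 rule applications]
raxnal needs fewer.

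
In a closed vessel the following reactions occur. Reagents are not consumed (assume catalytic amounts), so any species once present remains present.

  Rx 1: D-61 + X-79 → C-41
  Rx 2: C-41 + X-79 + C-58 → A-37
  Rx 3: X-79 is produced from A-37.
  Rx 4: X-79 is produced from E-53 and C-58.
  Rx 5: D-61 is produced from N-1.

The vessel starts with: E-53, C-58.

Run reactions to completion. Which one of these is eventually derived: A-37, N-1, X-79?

E-53 and C-58 present → X-79 forms (Rx 4).
No rule produces N-1, and it is not given. A-37 would need C-41, X-79, and C-58 (Rx 2), but C-41 never forms.

X-79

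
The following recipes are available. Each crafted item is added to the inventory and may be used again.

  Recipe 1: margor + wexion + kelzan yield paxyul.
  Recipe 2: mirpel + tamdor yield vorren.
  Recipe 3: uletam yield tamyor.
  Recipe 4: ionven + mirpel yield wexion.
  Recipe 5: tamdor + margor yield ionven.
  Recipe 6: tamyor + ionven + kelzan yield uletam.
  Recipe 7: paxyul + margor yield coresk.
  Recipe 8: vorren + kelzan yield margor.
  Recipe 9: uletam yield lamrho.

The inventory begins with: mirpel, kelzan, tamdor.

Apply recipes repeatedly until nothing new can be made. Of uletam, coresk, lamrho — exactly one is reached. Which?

Using Recipe 2, mirpel and tamdor make vorren.
Using Recipe 8, vorren and kelzan make margor.
Using Recipe 5, tamdor and margor make ionven.
ionven + mirpel → wexion (Recipe 4).
Using Recipe 1, margor, wexion, and kelzan make paxyul.
paxyul + margor → coresk (Recipe 7).
uletam would need tamyor, ionven, and kelzan (Recipe 6), but tamyor is never obtained. lamrho would need uletam (Recipe 9), but uletam is never obtained.

coresk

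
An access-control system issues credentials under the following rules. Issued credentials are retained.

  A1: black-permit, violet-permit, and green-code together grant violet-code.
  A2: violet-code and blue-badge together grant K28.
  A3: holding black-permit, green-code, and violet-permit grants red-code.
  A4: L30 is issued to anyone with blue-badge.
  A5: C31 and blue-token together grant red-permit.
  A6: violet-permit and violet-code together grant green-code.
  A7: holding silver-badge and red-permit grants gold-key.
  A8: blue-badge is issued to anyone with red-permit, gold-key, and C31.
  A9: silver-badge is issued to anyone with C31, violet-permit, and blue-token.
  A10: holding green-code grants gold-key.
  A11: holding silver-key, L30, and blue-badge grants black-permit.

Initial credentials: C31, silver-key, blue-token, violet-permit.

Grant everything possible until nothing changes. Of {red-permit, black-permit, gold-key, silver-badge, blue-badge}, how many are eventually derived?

5

Holding C31 and blue-token grants red-permit (A5).
Holding C31, violet-permit, and blue-token grants silver-badge (A9).
Holding silver-badge and red-permit grants gold-key (A7).
Holding red-permit, gold-key, and C31 grants blue-badge (A8).
Holding blue-badge grants L30 (A4).
Holding silver-key, L30, and blue-badge grants black-permit (A11).
red-permit: reached.
black-permit: reached.
gold-key: reached.
silver-badge: reached.
blue-badge: reached.
All 5 are reached.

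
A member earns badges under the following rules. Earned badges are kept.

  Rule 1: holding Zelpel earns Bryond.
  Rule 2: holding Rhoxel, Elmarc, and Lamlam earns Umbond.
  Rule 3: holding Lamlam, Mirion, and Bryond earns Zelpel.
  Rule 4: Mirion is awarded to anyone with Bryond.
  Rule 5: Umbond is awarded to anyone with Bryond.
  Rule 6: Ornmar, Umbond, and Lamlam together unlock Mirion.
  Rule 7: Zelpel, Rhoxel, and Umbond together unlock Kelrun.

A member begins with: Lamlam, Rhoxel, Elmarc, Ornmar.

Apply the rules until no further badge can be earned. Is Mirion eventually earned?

Yes

With Rhoxel, Elmarc, and Lamlam, Umbond is earned (Rule 2).
With Ornmar, Umbond, and Lamlam, Mirion is earned (Rule 6).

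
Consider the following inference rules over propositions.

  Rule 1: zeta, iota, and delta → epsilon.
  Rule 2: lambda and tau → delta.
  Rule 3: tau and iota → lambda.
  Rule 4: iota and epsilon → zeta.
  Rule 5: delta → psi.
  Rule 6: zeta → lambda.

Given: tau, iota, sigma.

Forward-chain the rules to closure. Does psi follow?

From tau and iota, Rule 3 gives lambda.
From lambda and tau, Rule 2 gives delta.
delta holds, so psi follows (Rule 5).

Yes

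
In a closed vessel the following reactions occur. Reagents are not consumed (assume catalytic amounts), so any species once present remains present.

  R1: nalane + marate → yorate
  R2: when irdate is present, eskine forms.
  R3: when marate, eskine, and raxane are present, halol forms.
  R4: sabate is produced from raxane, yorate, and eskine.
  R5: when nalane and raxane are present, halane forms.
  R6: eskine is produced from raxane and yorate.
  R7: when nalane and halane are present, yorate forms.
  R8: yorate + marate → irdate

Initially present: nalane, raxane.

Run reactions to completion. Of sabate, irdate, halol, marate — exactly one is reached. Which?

nalane and raxane present → halane forms (R5).
nalane and halane present → yorate forms (R7).
raxane and yorate present → eskine forms (R6).
raxane, yorate, and eskine present → sabate forms (R4).
No rule produces marate, and it is not given. halol would need marate, eskine, and raxane (R3), but marate never forms. irdate would need yorate and marate (R8), but marate never forms.

sabate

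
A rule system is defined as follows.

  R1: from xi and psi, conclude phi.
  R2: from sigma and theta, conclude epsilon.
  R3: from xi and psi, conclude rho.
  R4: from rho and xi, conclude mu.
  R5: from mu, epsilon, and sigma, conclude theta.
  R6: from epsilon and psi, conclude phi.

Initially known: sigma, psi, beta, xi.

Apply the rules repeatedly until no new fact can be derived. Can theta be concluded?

theta would need mu, epsilon, and sigma (R5), but epsilon is never established.

No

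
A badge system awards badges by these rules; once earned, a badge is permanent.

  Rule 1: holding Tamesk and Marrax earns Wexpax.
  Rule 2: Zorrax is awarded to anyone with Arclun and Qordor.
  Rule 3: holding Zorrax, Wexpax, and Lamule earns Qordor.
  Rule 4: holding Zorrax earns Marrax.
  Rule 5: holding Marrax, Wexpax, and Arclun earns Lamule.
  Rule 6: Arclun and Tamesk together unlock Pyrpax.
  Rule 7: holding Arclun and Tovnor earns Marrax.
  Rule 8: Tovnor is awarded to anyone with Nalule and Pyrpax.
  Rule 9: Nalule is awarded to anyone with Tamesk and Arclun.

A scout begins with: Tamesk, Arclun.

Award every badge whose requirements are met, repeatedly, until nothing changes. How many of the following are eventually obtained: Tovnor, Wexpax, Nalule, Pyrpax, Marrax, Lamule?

With Arclun and Tamesk, Pyrpax is earned (Rule 6).
With Tamesk and Arclun, Nalule is earned (Rule 9).
With Nalule and Pyrpax, Tovnor is earned (Rule 8).
With Arclun and Tovnor, Marrax is earned (Rule 7).
With Tamesk and Marrax, Wexpax is earned (Rule 1).
With Marrax, Wexpax, and Arclun, Lamule is earned (Rule 5).
Tovnor: reached.
Wexpax: reached.
Nalule: reached.
Pyrpax: reached.
Marrax: reached.
Lamule: reached.
All 6 are reached.

6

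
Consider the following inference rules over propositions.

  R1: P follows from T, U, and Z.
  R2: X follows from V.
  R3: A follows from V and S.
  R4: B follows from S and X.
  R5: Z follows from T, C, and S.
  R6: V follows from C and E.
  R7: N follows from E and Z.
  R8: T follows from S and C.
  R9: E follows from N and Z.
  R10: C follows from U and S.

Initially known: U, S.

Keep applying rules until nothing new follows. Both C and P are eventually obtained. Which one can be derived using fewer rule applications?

C

C: From U and S, R10 gives C. [1 rule application]
P: U and S hold, so C follows (R10). From S and C, R8 gives T. From T, C, and S, R5 gives Z. T, U, and Z hold, so P follows (R1). [4 rule applications]
C needs fewer.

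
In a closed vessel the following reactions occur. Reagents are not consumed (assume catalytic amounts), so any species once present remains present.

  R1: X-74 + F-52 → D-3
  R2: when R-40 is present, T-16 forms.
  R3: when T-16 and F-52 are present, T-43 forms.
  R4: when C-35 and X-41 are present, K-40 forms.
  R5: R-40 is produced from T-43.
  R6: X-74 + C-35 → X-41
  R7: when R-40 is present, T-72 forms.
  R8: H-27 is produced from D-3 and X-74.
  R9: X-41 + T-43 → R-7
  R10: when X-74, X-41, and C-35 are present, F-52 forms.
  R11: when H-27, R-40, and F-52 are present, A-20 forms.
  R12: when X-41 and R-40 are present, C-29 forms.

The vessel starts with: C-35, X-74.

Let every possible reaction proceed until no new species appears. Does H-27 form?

X-74 and C-35 present → X-41 forms (R6).
X-74, X-41, and C-35 present → F-52 forms (R10).
X-74 and F-52 present → D-3 forms (R1).
D-3 and X-74 present → H-27 forms (R8).

Yes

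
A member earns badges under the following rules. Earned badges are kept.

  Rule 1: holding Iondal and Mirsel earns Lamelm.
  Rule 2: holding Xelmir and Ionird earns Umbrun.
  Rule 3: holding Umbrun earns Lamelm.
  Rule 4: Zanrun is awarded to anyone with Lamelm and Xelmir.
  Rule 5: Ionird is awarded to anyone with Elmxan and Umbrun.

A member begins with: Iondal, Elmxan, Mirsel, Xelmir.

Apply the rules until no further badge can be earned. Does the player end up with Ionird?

No

Ionird would need Elmxan and Umbrun (Rule 5), but Umbrun is never earned.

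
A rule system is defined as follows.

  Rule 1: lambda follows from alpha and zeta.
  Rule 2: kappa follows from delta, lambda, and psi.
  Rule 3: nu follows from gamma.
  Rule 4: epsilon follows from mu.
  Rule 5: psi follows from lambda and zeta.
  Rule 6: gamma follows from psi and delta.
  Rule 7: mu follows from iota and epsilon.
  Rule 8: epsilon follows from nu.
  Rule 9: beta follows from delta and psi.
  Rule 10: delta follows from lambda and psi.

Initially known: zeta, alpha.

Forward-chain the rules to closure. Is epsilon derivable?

Yes

From alpha and zeta, Rule 1 gives lambda.
lambda and zeta hold, so psi follows (Rule 5).
From lambda and psi, Rule 10 gives delta.
From psi and delta, Rule 6 gives gamma.
gamma holds, so nu follows (Rule 3).
nu holds, so epsilon follows (Rule 8).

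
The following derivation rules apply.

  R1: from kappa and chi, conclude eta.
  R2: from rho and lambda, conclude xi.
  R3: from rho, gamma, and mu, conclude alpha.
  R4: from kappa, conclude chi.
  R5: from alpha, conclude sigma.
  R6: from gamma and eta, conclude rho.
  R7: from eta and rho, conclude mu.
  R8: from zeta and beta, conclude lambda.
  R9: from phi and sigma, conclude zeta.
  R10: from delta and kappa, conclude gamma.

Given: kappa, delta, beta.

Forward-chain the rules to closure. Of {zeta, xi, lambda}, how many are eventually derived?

0

zeta would need phi and sigma (R9), but phi is never established.
xi would need rho and lambda (R2), but lambda is never established.
lambda would need zeta and beta (R8), but zeta is never established.
None of the 3 are reached.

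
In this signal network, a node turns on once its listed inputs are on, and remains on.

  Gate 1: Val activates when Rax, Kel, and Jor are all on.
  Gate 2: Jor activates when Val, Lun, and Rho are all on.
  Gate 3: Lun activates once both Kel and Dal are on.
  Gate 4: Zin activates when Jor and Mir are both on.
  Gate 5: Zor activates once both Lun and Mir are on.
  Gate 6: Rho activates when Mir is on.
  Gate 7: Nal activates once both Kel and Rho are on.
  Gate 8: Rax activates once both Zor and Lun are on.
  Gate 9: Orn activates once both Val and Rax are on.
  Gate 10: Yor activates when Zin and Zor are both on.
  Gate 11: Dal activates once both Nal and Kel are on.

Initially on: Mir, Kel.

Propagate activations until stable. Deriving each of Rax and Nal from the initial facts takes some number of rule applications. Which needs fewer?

Nal: Gate 6: Mir on → Rho on. Kel and Rho are on, so Nal activates (Gate 7). [2 rule applications]
Rax: Mir is on, so Rho activates (Gate 6). Kel and Rho are on, so Nal activates (Gate 7). Nal and Kel are on, so Dal activates (Gate 11). Gate 3: Kel and Dal on → Lun on. Lun and Mir are on, so Zor activates (Gate 5). Gate 8: Zor and Lun on → Rax on. [6 rule applications]
Nal needs fewer.

Nal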